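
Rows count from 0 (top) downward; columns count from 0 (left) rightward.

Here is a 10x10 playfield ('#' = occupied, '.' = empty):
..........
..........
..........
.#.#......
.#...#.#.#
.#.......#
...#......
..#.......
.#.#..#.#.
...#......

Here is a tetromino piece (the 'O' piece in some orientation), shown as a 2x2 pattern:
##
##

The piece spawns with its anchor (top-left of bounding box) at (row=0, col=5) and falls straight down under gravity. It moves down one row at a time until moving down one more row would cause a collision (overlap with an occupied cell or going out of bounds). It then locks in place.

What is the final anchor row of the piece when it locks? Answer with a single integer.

Answer: 2

Derivation:
Spawn at (row=0, col=5). Try each row:
  row 0: fits
  row 1: fits
  row 2: fits
  row 3: blocked -> lock at row 2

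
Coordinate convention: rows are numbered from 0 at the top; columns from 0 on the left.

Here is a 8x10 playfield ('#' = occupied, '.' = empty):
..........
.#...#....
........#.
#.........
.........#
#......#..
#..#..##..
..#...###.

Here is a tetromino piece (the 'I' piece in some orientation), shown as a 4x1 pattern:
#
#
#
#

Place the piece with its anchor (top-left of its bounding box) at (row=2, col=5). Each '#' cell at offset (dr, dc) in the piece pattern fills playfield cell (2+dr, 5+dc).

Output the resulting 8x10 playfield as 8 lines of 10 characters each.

Answer: ..........
.#...#....
.....#..#.
#....#....
.....#...#
#....#.#..
#..#..##..
..#...###.

Derivation:
Fill (2+0,5+0) = (2,5)
Fill (2+1,5+0) = (3,5)
Fill (2+2,5+0) = (4,5)
Fill (2+3,5+0) = (5,5)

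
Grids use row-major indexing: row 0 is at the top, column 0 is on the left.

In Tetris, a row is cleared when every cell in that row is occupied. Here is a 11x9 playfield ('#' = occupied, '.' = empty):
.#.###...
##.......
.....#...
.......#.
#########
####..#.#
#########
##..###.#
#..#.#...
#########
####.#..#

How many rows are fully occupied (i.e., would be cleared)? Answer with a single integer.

Answer: 3

Derivation:
Check each row:
  row 0: 5 empty cells -> not full
  row 1: 7 empty cells -> not full
  row 2: 8 empty cells -> not full
  row 3: 8 empty cells -> not full
  row 4: 0 empty cells -> FULL (clear)
  row 5: 3 empty cells -> not full
  row 6: 0 empty cells -> FULL (clear)
  row 7: 3 empty cells -> not full
  row 8: 6 empty cells -> not full
  row 9: 0 empty cells -> FULL (clear)
  row 10: 3 empty cells -> not full
Total rows cleared: 3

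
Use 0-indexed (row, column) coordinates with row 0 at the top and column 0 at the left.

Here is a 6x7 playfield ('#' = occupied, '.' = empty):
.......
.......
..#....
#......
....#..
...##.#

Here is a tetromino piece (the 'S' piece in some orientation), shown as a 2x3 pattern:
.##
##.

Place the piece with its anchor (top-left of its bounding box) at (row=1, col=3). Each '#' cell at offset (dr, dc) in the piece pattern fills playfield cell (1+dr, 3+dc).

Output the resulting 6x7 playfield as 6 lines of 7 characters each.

Fill (1+0,3+1) = (1,4)
Fill (1+0,3+2) = (1,5)
Fill (1+1,3+0) = (2,3)
Fill (1+1,3+1) = (2,4)

Answer: .......
....##.
..###..
#......
....#..
...##.#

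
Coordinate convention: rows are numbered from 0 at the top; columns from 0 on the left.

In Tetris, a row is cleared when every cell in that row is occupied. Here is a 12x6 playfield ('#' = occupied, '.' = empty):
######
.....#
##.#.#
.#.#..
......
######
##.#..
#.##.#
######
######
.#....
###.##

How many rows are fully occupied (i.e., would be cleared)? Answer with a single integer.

Check each row:
  row 0: 0 empty cells -> FULL (clear)
  row 1: 5 empty cells -> not full
  row 2: 2 empty cells -> not full
  row 3: 4 empty cells -> not full
  row 4: 6 empty cells -> not full
  row 5: 0 empty cells -> FULL (clear)
  row 6: 3 empty cells -> not full
  row 7: 2 empty cells -> not full
  row 8: 0 empty cells -> FULL (clear)
  row 9: 0 empty cells -> FULL (clear)
  row 10: 5 empty cells -> not full
  row 11: 1 empty cell -> not full
Total rows cleared: 4

Answer: 4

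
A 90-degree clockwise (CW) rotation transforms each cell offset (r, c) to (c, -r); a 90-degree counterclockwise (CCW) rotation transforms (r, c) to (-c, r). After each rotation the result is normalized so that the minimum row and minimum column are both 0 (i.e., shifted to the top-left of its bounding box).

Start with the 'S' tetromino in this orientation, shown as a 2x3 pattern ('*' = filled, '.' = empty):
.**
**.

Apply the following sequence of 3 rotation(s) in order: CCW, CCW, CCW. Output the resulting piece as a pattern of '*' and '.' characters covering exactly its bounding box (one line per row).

Answer: *.
**
.*

Derivation:
Start:
.**
**.
After rotation 1 (CCW):
*.
**
.*
After rotation 2 (CCW):
.**
**.
After rotation 3 (CCW):
*.
**
.*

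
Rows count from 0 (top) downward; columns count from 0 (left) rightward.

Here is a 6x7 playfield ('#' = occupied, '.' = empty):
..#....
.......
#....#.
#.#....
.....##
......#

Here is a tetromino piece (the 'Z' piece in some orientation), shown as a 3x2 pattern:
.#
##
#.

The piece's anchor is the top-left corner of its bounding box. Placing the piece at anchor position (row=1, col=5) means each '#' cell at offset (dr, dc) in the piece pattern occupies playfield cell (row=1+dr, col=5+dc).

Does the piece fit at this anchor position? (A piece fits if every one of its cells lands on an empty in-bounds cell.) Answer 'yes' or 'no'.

Check each piece cell at anchor (1, 5):
  offset (0,1) -> (1,6): empty -> OK
  offset (1,0) -> (2,5): occupied ('#') -> FAIL
  offset (1,1) -> (2,6): empty -> OK
  offset (2,0) -> (3,5): empty -> OK
All cells valid: no

Answer: no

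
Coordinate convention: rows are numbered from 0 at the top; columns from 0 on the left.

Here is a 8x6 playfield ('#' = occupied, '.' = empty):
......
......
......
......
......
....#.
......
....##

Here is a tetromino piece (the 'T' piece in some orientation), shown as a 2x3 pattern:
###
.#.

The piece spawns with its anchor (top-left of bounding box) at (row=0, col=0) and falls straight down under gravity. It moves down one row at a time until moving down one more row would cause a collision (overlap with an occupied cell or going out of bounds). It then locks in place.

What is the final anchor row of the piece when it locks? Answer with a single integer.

Spawn at (row=0, col=0). Try each row:
  row 0: fits
  row 1: fits
  row 2: fits
  row 3: fits
  row 4: fits
  row 5: fits
  row 6: fits
  row 7: blocked -> lock at row 6

Answer: 6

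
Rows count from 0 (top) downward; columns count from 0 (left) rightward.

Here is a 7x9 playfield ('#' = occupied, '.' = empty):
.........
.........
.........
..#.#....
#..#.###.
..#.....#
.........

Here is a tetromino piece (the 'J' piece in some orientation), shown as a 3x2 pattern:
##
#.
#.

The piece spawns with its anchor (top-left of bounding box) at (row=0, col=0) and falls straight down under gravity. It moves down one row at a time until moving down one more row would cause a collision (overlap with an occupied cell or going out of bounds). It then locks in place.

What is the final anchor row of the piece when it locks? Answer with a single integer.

Answer: 1

Derivation:
Spawn at (row=0, col=0). Try each row:
  row 0: fits
  row 1: fits
  row 2: blocked -> lock at row 1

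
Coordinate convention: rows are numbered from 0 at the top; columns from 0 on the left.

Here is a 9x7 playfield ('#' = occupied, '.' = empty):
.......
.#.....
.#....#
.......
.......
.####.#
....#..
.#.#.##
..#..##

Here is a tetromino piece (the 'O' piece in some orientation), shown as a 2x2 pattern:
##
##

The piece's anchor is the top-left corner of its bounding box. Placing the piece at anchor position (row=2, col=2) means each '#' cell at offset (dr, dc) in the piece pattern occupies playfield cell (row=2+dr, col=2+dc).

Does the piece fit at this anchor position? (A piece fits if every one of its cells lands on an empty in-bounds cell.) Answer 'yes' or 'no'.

Answer: yes

Derivation:
Check each piece cell at anchor (2, 2):
  offset (0,0) -> (2,2): empty -> OK
  offset (0,1) -> (2,3): empty -> OK
  offset (1,0) -> (3,2): empty -> OK
  offset (1,1) -> (3,3): empty -> OK
All cells valid: yes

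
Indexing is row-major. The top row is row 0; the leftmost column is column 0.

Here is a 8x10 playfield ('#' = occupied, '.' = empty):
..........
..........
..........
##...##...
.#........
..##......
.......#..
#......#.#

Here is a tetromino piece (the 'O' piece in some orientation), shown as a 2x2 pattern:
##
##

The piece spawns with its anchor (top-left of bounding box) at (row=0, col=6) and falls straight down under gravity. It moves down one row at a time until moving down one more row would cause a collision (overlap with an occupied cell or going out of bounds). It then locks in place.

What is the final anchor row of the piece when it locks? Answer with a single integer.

Answer: 1

Derivation:
Spawn at (row=0, col=6). Try each row:
  row 0: fits
  row 1: fits
  row 2: blocked -> lock at row 1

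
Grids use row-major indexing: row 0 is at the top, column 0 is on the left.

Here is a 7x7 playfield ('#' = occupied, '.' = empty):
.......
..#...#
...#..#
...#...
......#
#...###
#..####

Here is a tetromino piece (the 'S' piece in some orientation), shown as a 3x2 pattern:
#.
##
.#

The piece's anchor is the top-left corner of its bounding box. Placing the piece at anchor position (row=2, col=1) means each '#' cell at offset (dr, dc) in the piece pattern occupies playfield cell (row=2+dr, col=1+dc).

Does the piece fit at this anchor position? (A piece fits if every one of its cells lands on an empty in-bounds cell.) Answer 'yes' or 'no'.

Answer: yes

Derivation:
Check each piece cell at anchor (2, 1):
  offset (0,0) -> (2,1): empty -> OK
  offset (1,0) -> (3,1): empty -> OK
  offset (1,1) -> (3,2): empty -> OK
  offset (2,1) -> (4,2): empty -> OK
All cells valid: yes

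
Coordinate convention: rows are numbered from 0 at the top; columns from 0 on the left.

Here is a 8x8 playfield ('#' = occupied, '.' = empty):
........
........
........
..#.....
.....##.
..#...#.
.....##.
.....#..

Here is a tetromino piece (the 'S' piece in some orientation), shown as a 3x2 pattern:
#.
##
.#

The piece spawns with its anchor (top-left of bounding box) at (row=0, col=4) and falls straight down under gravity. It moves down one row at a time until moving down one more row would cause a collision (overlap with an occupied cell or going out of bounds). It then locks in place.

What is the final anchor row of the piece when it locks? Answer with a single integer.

Spawn at (row=0, col=4). Try each row:
  row 0: fits
  row 1: fits
  row 2: blocked -> lock at row 1

Answer: 1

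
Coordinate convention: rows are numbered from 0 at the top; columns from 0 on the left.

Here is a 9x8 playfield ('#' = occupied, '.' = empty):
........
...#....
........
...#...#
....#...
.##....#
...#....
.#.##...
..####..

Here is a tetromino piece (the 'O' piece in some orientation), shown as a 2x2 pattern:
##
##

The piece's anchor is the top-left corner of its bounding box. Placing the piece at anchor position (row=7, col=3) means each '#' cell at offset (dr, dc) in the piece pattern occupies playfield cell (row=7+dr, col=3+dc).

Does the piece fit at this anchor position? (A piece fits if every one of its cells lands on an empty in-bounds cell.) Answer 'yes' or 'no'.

Check each piece cell at anchor (7, 3):
  offset (0,0) -> (7,3): occupied ('#') -> FAIL
  offset (0,1) -> (7,4): occupied ('#') -> FAIL
  offset (1,0) -> (8,3): occupied ('#') -> FAIL
  offset (1,1) -> (8,4): occupied ('#') -> FAIL
All cells valid: no

Answer: no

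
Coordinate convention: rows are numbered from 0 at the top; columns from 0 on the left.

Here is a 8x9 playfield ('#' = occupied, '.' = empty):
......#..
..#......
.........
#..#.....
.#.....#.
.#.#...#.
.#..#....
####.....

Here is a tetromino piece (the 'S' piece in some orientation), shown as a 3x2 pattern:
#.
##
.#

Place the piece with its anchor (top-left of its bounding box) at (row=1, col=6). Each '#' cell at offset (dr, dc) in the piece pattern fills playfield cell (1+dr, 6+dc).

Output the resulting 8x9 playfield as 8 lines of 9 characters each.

Fill (1+0,6+0) = (1,6)
Fill (1+1,6+0) = (2,6)
Fill (1+1,6+1) = (2,7)
Fill (1+2,6+1) = (3,7)

Answer: ......#..
..#...#..
......##.
#..#...#.
.#.....#.
.#.#...#.
.#..#....
####.....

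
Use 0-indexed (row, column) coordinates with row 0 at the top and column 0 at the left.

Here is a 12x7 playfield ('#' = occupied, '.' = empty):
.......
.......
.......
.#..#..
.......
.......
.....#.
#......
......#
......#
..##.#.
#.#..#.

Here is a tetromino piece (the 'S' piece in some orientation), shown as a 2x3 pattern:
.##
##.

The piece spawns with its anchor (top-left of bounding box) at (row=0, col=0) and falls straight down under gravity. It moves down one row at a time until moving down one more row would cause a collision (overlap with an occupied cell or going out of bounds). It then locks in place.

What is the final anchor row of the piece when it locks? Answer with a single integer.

Answer: 1

Derivation:
Spawn at (row=0, col=0). Try each row:
  row 0: fits
  row 1: fits
  row 2: blocked -> lock at row 1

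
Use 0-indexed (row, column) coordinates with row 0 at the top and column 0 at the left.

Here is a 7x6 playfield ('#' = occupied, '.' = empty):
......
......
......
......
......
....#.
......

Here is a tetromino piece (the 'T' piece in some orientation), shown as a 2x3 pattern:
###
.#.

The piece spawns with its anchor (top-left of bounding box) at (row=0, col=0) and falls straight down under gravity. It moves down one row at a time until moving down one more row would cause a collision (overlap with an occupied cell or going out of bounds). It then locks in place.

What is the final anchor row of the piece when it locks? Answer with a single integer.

Answer: 5

Derivation:
Spawn at (row=0, col=0). Try each row:
  row 0: fits
  row 1: fits
  row 2: fits
  row 3: fits
  row 4: fits
  row 5: fits
  row 6: blocked -> lock at row 5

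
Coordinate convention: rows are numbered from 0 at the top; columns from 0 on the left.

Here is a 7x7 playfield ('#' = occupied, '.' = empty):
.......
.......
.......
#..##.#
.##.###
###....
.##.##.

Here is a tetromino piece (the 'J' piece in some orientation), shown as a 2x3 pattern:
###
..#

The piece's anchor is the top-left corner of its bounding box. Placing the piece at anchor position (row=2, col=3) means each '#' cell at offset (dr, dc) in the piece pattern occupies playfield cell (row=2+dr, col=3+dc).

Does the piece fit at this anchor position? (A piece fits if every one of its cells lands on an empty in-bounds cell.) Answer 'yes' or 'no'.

Answer: yes

Derivation:
Check each piece cell at anchor (2, 3):
  offset (0,0) -> (2,3): empty -> OK
  offset (0,1) -> (2,4): empty -> OK
  offset (0,2) -> (2,5): empty -> OK
  offset (1,2) -> (3,5): empty -> OK
All cells valid: yes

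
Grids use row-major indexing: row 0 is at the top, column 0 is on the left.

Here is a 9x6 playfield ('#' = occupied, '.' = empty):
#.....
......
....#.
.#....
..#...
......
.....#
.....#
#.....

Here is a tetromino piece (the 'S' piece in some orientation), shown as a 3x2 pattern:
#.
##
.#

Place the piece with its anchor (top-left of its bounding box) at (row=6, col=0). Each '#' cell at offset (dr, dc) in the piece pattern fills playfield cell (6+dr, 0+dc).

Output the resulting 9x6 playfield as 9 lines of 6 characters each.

Fill (6+0,0+0) = (6,0)
Fill (6+1,0+0) = (7,0)
Fill (6+1,0+1) = (7,1)
Fill (6+2,0+1) = (8,1)

Answer: #.....
......
....#.
.#....
..#...
......
#....#
##...#
##....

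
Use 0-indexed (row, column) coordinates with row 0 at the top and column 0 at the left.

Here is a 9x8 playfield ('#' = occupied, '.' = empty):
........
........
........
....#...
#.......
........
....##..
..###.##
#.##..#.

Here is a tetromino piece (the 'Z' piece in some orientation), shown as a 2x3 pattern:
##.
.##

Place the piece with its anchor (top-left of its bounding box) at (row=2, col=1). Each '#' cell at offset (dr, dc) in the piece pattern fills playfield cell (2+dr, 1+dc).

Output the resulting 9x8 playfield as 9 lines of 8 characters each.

Answer: ........
........
.##.....
..###...
#.......
........
....##..
..###.##
#.##..#.

Derivation:
Fill (2+0,1+0) = (2,1)
Fill (2+0,1+1) = (2,2)
Fill (2+1,1+1) = (3,2)
Fill (2+1,1+2) = (3,3)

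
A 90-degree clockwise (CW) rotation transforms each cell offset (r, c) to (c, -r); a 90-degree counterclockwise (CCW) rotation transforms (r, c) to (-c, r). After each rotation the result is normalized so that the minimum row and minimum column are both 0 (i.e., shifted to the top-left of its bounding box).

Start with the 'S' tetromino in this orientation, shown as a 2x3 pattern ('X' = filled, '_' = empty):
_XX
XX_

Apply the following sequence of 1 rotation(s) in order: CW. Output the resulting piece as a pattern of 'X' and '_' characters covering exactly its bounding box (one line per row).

Answer: X_
XX
_X

Derivation:
Start:
_XX
XX_
After rotation 1 (CW):
X_
XX
_X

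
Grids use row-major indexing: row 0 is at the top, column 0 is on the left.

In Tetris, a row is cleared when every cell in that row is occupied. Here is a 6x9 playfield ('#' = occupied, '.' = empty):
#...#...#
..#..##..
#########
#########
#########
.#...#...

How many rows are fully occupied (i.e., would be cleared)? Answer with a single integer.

Check each row:
  row 0: 6 empty cells -> not full
  row 1: 6 empty cells -> not full
  row 2: 0 empty cells -> FULL (clear)
  row 3: 0 empty cells -> FULL (clear)
  row 4: 0 empty cells -> FULL (clear)
  row 5: 7 empty cells -> not full
Total rows cleared: 3

Answer: 3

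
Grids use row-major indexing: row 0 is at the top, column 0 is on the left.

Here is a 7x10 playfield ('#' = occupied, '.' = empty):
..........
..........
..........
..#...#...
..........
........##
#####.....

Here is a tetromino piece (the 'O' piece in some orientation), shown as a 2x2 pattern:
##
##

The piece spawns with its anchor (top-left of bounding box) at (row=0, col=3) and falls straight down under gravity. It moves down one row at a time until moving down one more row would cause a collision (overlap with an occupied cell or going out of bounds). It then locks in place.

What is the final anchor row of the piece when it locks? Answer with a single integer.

Answer: 4

Derivation:
Spawn at (row=0, col=3). Try each row:
  row 0: fits
  row 1: fits
  row 2: fits
  row 3: fits
  row 4: fits
  row 5: blocked -> lock at row 4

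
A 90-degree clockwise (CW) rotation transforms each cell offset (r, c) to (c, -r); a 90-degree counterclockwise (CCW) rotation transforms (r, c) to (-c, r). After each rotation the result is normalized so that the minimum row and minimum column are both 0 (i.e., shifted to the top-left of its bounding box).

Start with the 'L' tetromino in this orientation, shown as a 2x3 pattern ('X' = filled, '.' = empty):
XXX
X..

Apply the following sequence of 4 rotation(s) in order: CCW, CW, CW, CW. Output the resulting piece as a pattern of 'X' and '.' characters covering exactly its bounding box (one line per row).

Start:
XXX
X..
After rotation 1 (CCW):
X.
X.
XX
After rotation 2 (CW):
XXX
X..
After rotation 3 (CW):
XX
.X
.X
After rotation 4 (CW):
..X
XXX

Answer: ..X
XXX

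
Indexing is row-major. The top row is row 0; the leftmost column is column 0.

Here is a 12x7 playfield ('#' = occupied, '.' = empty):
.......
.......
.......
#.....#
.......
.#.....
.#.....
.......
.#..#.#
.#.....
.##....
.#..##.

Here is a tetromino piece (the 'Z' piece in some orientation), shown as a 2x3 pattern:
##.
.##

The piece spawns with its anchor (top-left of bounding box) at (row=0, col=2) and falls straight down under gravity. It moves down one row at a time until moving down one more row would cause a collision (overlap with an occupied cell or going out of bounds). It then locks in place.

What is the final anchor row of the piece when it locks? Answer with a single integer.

Answer: 6

Derivation:
Spawn at (row=0, col=2). Try each row:
  row 0: fits
  row 1: fits
  row 2: fits
  row 3: fits
  row 4: fits
  row 5: fits
  row 6: fits
  row 7: blocked -> lock at row 6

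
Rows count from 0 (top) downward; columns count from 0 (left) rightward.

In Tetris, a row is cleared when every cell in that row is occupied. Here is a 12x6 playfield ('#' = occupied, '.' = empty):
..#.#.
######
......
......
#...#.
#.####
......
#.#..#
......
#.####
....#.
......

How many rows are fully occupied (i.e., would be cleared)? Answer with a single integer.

Answer: 1

Derivation:
Check each row:
  row 0: 4 empty cells -> not full
  row 1: 0 empty cells -> FULL (clear)
  row 2: 6 empty cells -> not full
  row 3: 6 empty cells -> not full
  row 4: 4 empty cells -> not full
  row 5: 1 empty cell -> not full
  row 6: 6 empty cells -> not full
  row 7: 3 empty cells -> not full
  row 8: 6 empty cells -> not full
  row 9: 1 empty cell -> not full
  row 10: 5 empty cells -> not full
  row 11: 6 empty cells -> not full
Total rows cleared: 1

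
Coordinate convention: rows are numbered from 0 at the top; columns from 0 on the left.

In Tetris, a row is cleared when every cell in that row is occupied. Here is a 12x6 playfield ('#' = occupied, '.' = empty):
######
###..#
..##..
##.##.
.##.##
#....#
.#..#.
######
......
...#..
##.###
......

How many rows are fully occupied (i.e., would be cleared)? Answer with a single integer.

Answer: 2

Derivation:
Check each row:
  row 0: 0 empty cells -> FULL (clear)
  row 1: 2 empty cells -> not full
  row 2: 4 empty cells -> not full
  row 3: 2 empty cells -> not full
  row 4: 2 empty cells -> not full
  row 5: 4 empty cells -> not full
  row 6: 4 empty cells -> not full
  row 7: 0 empty cells -> FULL (clear)
  row 8: 6 empty cells -> not full
  row 9: 5 empty cells -> not full
  row 10: 1 empty cell -> not full
  row 11: 6 empty cells -> not full
Total rows cleared: 2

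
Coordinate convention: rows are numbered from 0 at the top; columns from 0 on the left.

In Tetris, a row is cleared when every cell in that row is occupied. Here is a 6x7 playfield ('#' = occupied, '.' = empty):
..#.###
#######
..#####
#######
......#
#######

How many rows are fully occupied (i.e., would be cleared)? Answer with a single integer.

Answer: 3

Derivation:
Check each row:
  row 0: 3 empty cells -> not full
  row 1: 0 empty cells -> FULL (clear)
  row 2: 2 empty cells -> not full
  row 3: 0 empty cells -> FULL (clear)
  row 4: 6 empty cells -> not full
  row 5: 0 empty cells -> FULL (clear)
Total rows cleared: 3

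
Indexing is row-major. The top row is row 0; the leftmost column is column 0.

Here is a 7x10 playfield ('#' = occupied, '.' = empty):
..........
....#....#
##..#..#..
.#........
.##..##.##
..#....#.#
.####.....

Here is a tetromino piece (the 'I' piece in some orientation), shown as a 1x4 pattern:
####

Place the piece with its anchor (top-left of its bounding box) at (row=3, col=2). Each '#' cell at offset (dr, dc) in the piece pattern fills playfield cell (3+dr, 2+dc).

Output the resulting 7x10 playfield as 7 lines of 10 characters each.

Answer: ..........
....#....#
##..#..#..
.#####....
.##..##.##
..#....#.#
.####.....

Derivation:
Fill (3+0,2+0) = (3,2)
Fill (3+0,2+1) = (3,3)
Fill (3+0,2+2) = (3,4)
Fill (3+0,2+3) = (3,5)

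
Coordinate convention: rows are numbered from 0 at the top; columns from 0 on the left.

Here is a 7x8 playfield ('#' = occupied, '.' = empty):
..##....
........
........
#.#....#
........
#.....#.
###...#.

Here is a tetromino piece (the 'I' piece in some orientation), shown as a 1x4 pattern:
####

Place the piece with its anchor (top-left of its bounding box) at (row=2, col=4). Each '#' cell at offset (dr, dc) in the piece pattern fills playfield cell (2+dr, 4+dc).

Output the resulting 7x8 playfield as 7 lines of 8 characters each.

Fill (2+0,4+0) = (2,4)
Fill (2+0,4+1) = (2,5)
Fill (2+0,4+2) = (2,6)
Fill (2+0,4+3) = (2,7)

Answer: ..##....
........
....####
#.#....#
........
#.....#.
###...#.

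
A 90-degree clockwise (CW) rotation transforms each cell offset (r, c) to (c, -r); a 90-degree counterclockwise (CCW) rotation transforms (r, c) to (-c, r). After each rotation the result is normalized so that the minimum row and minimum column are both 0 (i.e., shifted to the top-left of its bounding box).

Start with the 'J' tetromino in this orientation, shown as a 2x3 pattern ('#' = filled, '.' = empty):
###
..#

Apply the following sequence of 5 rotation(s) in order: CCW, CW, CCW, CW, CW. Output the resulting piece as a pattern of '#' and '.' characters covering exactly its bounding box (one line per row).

Answer: .#
.#
##

Derivation:
Start:
###
..#
After rotation 1 (CCW):
##
#.
#.
After rotation 2 (CW):
###
..#
After rotation 3 (CCW):
##
#.
#.
After rotation 4 (CW):
###
..#
After rotation 5 (CW):
.#
.#
##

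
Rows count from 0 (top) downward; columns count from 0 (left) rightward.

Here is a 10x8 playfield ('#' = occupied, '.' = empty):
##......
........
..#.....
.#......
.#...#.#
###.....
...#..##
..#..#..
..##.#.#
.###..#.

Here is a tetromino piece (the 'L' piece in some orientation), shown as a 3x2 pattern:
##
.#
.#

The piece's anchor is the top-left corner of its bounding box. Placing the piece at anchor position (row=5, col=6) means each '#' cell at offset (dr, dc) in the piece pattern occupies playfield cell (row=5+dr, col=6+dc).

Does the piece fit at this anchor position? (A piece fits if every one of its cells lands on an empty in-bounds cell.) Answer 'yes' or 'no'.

Answer: no

Derivation:
Check each piece cell at anchor (5, 6):
  offset (0,0) -> (5,6): empty -> OK
  offset (0,1) -> (5,7): empty -> OK
  offset (1,1) -> (6,7): occupied ('#') -> FAIL
  offset (2,1) -> (7,7): empty -> OK
All cells valid: no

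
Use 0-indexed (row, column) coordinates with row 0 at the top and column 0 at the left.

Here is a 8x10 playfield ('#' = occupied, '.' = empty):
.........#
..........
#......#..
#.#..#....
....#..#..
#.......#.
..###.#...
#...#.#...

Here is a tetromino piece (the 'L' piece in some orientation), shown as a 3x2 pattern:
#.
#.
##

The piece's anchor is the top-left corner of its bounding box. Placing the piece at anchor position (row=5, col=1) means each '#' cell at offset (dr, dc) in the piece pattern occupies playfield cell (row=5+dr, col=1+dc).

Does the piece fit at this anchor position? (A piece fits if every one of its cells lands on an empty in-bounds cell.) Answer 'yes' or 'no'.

Check each piece cell at anchor (5, 1):
  offset (0,0) -> (5,1): empty -> OK
  offset (1,0) -> (6,1): empty -> OK
  offset (2,0) -> (7,1): empty -> OK
  offset (2,1) -> (7,2): empty -> OK
All cells valid: yes

Answer: yes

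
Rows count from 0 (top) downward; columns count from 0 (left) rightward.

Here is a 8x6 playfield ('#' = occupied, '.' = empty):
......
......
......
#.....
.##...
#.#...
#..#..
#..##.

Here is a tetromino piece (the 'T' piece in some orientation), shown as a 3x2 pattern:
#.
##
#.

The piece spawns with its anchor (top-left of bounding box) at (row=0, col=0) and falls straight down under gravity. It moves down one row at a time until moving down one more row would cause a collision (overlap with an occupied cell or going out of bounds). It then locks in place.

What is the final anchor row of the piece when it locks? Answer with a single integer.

Answer: 0

Derivation:
Spawn at (row=0, col=0). Try each row:
  row 0: fits
  row 1: blocked -> lock at row 0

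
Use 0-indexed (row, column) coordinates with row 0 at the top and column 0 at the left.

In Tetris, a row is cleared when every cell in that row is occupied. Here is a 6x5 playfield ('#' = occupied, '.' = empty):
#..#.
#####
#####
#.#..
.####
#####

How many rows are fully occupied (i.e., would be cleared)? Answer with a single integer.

Answer: 3

Derivation:
Check each row:
  row 0: 3 empty cells -> not full
  row 1: 0 empty cells -> FULL (clear)
  row 2: 0 empty cells -> FULL (clear)
  row 3: 3 empty cells -> not full
  row 4: 1 empty cell -> not full
  row 5: 0 empty cells -> FULL (clear)
Total rows cleared: 3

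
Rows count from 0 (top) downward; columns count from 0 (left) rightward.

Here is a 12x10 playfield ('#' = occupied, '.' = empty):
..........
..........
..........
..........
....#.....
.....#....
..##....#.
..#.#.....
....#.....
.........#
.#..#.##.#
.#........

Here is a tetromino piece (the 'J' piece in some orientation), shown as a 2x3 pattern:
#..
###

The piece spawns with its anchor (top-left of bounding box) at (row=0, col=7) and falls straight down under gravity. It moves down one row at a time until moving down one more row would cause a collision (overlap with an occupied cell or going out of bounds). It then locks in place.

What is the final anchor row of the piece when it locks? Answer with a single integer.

Answer: 4

Derivation:
Spawn at (row=0, col=7). Try each row:
  row 0: fits
  row 1: fits
  row 2: fits
  row 3: fits
  row 4: fits
  row 5: blocked -> lock at row 4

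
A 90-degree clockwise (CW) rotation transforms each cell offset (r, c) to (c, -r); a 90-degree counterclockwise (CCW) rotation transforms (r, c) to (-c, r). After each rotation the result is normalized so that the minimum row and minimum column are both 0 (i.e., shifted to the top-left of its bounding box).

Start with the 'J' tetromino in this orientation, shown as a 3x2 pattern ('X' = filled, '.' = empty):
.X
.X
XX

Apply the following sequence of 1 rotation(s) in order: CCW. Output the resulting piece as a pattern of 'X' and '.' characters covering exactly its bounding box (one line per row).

Answer: XXX
..X

Derivation:
Start:
.X
.X
XX
After rotation 1 (CCW):
XXX
..X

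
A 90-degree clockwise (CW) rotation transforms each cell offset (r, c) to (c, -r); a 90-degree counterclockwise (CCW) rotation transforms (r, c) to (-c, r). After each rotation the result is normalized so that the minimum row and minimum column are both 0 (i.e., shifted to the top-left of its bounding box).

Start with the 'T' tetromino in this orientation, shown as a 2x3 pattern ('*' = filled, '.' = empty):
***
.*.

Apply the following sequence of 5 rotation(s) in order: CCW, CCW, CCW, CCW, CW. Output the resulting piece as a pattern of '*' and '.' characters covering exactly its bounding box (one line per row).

Start:
***
.*.
After rotation 1 (CCW):
*.
**
*.
After rotation 2 (CCW):
.*.
***
After rotation 3 (CCW):
.*
**
.*
After rotation 4 (CCW):
***
.*.
After rotation 5 (CW):
.*
**
.*

Answer: .*
**
.*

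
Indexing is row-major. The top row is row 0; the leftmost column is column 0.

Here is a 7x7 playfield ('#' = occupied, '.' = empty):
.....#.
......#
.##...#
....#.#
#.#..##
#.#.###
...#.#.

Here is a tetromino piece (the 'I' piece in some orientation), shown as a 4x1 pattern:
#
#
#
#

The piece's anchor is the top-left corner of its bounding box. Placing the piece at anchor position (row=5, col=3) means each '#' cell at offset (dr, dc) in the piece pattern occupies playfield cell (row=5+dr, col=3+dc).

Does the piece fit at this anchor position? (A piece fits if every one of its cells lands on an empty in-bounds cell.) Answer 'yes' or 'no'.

Check each piece cell at anchor (5, 3):
  offset (0,0) -> (5,3): empty -> OK
  offset (1,0) -> (6,3): occupied ('#') -> FAIL
  offset (2,0) -> (7,3): out of bounds -> FAIL
  offset (3,0) -> (8,3): out of bounds -> FAIL
All cells valid: no

Answer: no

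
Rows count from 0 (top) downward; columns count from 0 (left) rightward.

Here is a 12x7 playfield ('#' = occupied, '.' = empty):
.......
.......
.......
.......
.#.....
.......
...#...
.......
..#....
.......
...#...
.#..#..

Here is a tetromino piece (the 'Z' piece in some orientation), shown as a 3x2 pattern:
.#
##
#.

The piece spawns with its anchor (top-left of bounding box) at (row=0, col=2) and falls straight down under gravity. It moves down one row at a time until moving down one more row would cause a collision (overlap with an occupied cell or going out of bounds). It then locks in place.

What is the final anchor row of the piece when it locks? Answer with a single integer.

Answer: 4

Derivation:
Spawn at (row=0, col=2). Try each row:
  row 0: fits
  row 1: fits
  row 2: fits
  row 3: fits
  row 4: fits
  row 5: blocked -> lock at row 4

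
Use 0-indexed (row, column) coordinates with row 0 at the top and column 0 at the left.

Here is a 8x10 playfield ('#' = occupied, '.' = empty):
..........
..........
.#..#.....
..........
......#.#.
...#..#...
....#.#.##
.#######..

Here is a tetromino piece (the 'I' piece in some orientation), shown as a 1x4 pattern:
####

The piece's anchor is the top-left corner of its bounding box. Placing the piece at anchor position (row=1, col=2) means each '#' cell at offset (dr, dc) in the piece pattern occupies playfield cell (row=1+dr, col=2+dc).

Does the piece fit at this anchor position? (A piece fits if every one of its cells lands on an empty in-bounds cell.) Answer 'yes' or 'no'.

Check each piece cell at anchor (1, 2):
  offset (0,0) -> (1,2): empty -> OK
  offset (0,1) -> (1,3): empty -> OK
  offset (0,2) -> (1,4): empty -> OK
  offset (0,3) -> (1,5): empty -> OK
All cells valid: yes

Answer: yes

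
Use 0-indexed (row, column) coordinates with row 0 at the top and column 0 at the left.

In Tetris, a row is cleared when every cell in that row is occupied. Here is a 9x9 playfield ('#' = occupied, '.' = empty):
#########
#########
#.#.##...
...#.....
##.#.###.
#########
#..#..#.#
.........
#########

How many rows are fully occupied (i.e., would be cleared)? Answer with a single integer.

Answer: 4

Derivation:
Check each row:
  row 0: 0 empty cells -> FULL (clear)
  row 1: 0 empty cells -> FULL (clear)
  row 2: 5 empty cells -> not full
  row 3: 8 empty cells -> not full
  row 4: 3 empty cells -> not full
  row 5: 0 empty cells -> FULL (clear)
  row 6: 5 empty cells -> not full
  row 7: 9 empty cells -> not full
  row 8: 0 empty cells -> FULL (clear)
Total rows cleared: 4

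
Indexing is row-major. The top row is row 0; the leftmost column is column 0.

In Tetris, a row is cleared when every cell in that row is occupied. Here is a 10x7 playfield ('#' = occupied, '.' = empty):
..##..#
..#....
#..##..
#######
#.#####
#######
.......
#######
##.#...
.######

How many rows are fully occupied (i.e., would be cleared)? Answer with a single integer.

Answer: 3

Derivation:
Check each row:
  row 0: 4 empty cells -> not full
  row 1: 6 empty cells -> not full
  row 2: 4 empty cells -> not full
  row 3: 0 empty cells -> FULL (clear)
  row 4: 1 empty cell -> not full
  row 5: 0 empty cells -> FULL (clear)
  row 6: 7 empty cells -> not full
  row 7: 0 empty cells -> FULL (clear)
  row 8: 4 empty cells -> not full
  row 9: 1 empty cell -> not full
Total rows cleared: 3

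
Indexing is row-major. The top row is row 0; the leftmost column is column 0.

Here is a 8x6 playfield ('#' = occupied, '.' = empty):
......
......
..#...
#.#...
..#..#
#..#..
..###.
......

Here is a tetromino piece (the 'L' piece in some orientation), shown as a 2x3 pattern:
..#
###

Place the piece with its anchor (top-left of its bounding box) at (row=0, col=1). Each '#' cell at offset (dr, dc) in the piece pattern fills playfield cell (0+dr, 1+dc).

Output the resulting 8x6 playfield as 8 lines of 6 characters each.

Fill (0+0,1+2) = (0,3)
Fill (0+1,1+0) = (1,1)
Fill (0+1,1+1) = (1,2)
Fill (0+1,1+2) = (1,3)

Answer: ...#..
.###..
..#...
#.#...
..#..#
#..#..
..###.
......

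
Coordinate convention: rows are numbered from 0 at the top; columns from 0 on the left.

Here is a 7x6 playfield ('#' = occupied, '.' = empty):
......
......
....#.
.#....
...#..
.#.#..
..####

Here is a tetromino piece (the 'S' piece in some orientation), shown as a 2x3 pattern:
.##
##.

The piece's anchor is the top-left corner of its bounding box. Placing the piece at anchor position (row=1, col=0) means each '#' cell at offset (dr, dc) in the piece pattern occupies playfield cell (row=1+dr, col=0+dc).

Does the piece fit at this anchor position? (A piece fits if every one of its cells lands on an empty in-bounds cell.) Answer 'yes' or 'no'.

Answer: yes

Derivation:
Check each piece cell at anchor (1, 0):
  offset (0,1) -> (1,1): empty -> OK
  offset (0,2) -> (1,2): empty -> OK
  offset (1,0) -> (2,0): empty -> OK
  offset (1,1) -> (2,1): empty -> OK
All cells valid: yes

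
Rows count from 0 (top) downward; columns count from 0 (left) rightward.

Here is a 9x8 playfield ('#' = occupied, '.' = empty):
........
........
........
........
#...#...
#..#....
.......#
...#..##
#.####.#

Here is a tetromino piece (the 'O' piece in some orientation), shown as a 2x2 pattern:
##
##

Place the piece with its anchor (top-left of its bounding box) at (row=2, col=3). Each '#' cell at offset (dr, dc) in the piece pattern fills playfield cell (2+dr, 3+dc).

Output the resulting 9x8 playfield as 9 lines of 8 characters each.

Answer: ........
........
...##...
...##...
#...#...
#..#....
.......#
...#..##
#.####.#

Derivation:
Fill (2+0,3+0) = (2,3)
Fill (2+0,3+1) = (2,4)
Fill (2+1,3+0) = (3,3)
Fill (2+1,3+1) = (3,4)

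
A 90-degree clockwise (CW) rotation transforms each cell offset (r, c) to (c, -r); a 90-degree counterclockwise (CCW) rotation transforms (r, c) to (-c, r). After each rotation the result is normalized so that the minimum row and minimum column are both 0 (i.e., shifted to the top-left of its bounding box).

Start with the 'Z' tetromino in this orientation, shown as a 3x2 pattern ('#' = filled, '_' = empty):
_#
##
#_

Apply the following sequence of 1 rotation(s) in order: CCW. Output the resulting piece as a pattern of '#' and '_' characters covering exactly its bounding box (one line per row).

Answer: ##_
_##

Derivation:
Start:
_#
##
#_
After rotation 1 (CCW):
##_
_##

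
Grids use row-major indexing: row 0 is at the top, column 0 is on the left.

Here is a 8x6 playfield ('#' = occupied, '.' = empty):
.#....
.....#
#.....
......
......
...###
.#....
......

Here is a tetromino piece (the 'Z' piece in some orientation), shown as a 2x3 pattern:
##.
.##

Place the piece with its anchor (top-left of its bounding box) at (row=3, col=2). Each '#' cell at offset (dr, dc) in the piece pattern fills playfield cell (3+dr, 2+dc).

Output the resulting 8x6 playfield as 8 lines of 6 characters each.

Fill (3+0,2+0) = (3,2)
Fill (3+0,2+1) = (3,3)
Fill (3+1,2+1) = (4,3)
Fill (3+1,2+2) = (4,4)

Answer: .#....
.....#
#.....
..##..
...##.
...###
.#....
......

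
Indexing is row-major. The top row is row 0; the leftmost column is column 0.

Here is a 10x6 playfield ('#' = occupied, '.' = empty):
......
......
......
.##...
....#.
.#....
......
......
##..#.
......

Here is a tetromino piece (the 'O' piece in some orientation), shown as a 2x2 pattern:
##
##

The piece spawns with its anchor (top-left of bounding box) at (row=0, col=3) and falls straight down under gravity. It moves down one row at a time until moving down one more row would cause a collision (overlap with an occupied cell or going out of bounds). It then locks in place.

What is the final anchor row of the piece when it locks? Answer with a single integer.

Answer: 2

Derivation:
Spawn at (row=0, col=3). Try each row:
  row 0: fits
  row 1: fits
  row 2: fits
  row 3: blocked -> lock at row 2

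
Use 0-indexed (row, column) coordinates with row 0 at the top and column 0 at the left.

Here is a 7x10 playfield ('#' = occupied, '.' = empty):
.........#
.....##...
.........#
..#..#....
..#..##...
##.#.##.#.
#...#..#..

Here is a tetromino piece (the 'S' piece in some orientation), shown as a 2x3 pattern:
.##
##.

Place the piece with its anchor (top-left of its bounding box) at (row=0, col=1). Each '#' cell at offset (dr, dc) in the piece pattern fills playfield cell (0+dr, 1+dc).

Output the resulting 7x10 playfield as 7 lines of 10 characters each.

Fill (0+0,1+1) = (0,2)
Fill (0+0,1+2) = (0,3)
Fill (0+1,1+0) = (1,1)
Fill (0+1,1+1) = (1,2)

Answer: ..##.....#
.##..##...
.........#
..#..#....
..#..##...
##.#.##.#.
#...#..#..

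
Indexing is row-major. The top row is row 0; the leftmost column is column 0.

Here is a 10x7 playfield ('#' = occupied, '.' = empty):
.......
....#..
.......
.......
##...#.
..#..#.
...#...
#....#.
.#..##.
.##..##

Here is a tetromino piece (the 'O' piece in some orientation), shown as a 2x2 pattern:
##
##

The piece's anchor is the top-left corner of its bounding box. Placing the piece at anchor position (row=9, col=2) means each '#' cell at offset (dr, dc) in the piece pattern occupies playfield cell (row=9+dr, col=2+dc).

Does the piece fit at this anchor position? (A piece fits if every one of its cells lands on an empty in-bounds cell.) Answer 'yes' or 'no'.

Answer: no

Derivation:
Check each piece cell at anchor (9, 2):
  offset (0,0) -> (9,2): occupied ('#') -> FAIL
  offset (0,1) -> (9,3): empty -> OK
  offset (1,0) -> (10,2): out of bounds -> FAIL
  offset (1,1) -> (10,3): out of bounds -> FAIL
All cells valid: no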